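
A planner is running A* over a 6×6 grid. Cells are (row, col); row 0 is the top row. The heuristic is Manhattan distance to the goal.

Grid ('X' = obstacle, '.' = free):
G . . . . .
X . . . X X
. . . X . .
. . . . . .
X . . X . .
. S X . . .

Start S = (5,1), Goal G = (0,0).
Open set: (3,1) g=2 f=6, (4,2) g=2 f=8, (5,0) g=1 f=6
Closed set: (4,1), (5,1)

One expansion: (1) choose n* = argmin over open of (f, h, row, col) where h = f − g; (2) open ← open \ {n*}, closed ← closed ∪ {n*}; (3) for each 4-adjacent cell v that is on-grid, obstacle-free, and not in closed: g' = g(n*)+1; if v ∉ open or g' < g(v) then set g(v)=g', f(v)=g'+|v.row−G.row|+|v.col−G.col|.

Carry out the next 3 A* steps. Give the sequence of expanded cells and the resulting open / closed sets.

step 1: expand (3,1) (f=6, h=4) → closed; open now [(2,1) g=3 f=6, (3,0) g=3 f=6, (3,2) g=3 f=8, (4,2) g=2 f=8, (5,0) g=1 f=6]
step 2: expand (2,1) (f=6, h=3) → closed; open now [(1,1) g=4 f=6, (2,0) g=4 f=6, (2,2) g=4 f=8, (3,0) g=3 f=6, (3,2) g=3 f=8, (4,2) g=2 f=8, (5,0) g=1 f=6]
step 3: expand (1,1) (f=6, h=2) → closed; open now [(0,1) g=5 f=6, (1,2) g=5 f=8, (2,0) g=4 f=6, (2,2) g=4 f=8, (3,0) g=3 f=6, (3,2) g=3 f=8, (4,2) g=2 f=8, (5,0) g=1 f=6]

order=[(3,1) → (2,1) → (1,1)]; open=[(0,1) g=5 f=6, (1,2) g=5 f=8, (2,0) g=4 f=6, (2,2) g=4 f=8, (3,0) g=3 f=6, (3,2) g=3 f=8, (4,2) g=2 f=8, (5,0) g=1 f=6]; closed=[(1,1), (2,1), (3,1), (4,1), (5,1)]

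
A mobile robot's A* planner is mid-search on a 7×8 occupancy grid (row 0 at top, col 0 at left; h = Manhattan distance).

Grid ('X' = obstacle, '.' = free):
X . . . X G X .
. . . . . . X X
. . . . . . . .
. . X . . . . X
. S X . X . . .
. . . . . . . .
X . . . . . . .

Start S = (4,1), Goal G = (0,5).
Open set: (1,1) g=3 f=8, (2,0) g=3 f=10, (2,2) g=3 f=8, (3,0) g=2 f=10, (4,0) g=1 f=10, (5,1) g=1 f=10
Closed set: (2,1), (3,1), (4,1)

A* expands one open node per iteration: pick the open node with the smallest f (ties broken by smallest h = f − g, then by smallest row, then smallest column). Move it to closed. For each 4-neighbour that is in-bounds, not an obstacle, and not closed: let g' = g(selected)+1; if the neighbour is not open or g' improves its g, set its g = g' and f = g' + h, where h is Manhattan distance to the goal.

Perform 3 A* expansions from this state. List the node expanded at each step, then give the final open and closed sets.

step 1: expand (1,1) (f=8, h=5) → closed; open now [(0,1) g=4 f=8, (1,0) g=4 f=10, (1,2) g=4 f=8, (2,0) g=3 f=10, (2,2) g=3 f=8, (3,0) g=2 f=10, (4,0) g=1 f=10, (5,1) g=1 f=10]
step 2: expand (0,1) (f=8, h=4) → closed; open now [(0,2) g=5 f=8, (1,0) g=4 f=10, (1,2) g=4 f=8, (2,0) g=3 f=10, (2,2) g=3 f=8, (3,0) g=2 f=10, (4,0) g=1 f=10, (5,1) g=1 f=10]
step 3: expand (0,2) (f=8, h=3) → closed; open now [(0,3) g=6 f=8, (1,0) g=4 f=10, (1,2) g=4 f=8, (2,0) g=3 f=10, (2,2) g=3 f=8, (3,0) g=2 f=10, (4,0) g=1 f=10, (5,1) g=1 f=10]

order=[(1,1) → (0,1) → (0,2)]; open=[(0,3) g=6 f=8, (1,0) g=4 f=10, (1,2) g=4 f=8, (2,0) g=3 f=10, (2,2) g=3 f=8, (3,0) g=2 f=10, (4,0) g=1 f=10, (5,1) g=1 f=10]; closed=[(0,1), (0,2), (1,1), (2,1), (3,1), (4,1)]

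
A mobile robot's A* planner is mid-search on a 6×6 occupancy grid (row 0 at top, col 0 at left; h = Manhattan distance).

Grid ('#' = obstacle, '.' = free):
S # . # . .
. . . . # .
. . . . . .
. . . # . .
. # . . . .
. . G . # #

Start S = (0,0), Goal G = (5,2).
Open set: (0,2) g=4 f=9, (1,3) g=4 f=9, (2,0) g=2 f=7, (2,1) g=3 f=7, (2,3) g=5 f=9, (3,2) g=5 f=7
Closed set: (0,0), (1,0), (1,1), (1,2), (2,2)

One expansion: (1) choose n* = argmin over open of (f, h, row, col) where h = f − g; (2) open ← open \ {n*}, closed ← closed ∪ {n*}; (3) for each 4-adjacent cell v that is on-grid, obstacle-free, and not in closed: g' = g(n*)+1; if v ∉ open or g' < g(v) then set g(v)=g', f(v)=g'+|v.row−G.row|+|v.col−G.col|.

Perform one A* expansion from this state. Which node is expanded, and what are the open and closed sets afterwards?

step 1: expand (3,2) (f=7, h=2) → closed; open now [(0,2) g=4 f=9, (1,3) g=4 f=9, (2,0) g=2 f=7, (2,1) g=3 f=7, (2,3) g=5 f=9, (3,1) g=6 f=9, (4,2) g=6 f=7]

expanded=(3,2); open=[(0,2) g=4 f=9, (1,3) g=4 f=9, (2,0) g=2 f=7, (2,1) g=3 f=7, (2,3) g=5 f=9, (3,1) g=6 f=9, (4,2) g=6 f=7]; closed=[(0,0), (1,0), (1,1), (1,2), (2,2), (3,2)]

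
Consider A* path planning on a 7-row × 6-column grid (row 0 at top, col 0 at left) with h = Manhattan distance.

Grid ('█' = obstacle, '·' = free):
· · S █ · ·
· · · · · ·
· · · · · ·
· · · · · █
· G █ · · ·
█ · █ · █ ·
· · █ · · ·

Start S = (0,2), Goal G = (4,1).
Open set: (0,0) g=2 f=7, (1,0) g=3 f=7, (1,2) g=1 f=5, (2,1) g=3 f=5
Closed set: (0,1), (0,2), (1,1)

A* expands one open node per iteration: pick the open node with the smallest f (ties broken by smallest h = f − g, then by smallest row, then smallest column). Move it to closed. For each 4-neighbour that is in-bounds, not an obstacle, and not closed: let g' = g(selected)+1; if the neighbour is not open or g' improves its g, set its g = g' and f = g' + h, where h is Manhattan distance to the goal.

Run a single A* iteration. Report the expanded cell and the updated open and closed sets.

expanded=(2,1); open=[(0,0) g=2 f=7, (1,0) g=3 f=7, (1,2) g=1 f=5, (2,0) g=4 f=7, (2,2) g=4 f=7, (3,1) g=4 f=5]; closed=[(0,1), (0,2), (1,1), (2,1)]

step 1: expand (2,1) (f=5, h=2) → closed; open now [(0,0) g=2 f=7, (1,0) g=3 f=7, (1,2) g=1 f=5, (2,0) g=4 f=7, (2,2) g=4 f=7, (3,1) g=4 f=5]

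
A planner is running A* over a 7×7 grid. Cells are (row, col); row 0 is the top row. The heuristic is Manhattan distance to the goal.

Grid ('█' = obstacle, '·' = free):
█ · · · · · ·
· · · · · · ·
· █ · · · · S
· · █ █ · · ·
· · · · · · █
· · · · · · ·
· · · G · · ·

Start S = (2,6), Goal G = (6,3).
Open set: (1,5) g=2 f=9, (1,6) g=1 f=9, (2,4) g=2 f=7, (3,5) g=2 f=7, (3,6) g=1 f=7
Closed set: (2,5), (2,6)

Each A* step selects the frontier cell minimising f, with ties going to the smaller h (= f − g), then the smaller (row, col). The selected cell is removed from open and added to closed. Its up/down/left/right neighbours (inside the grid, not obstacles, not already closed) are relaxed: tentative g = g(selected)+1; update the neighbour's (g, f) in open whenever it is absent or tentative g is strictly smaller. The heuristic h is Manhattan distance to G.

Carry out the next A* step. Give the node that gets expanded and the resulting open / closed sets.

expanded=(2,4); open=[(1,4) g=3 f=9, (1,5) g=2 f=9, (1,6) g=1 f=9, (2,3) g=3 f=7, (3,4) g=3 f=7, (3,5) g=2 f=7, (3,6) g=1 f=7]; closed=[(2,4), (2,5), (2,6)]

step 1: expand (2,4) (f=7, h=5) → closed; open now [(1,4) g=3 f=9, (1,5) g=2 f=9, (1,6) g=1 f=9, (2,3) g=3 f=7, (3,4) g=3 f=7, (3,5) g=2 f=7, (3,6) g=1 f=7]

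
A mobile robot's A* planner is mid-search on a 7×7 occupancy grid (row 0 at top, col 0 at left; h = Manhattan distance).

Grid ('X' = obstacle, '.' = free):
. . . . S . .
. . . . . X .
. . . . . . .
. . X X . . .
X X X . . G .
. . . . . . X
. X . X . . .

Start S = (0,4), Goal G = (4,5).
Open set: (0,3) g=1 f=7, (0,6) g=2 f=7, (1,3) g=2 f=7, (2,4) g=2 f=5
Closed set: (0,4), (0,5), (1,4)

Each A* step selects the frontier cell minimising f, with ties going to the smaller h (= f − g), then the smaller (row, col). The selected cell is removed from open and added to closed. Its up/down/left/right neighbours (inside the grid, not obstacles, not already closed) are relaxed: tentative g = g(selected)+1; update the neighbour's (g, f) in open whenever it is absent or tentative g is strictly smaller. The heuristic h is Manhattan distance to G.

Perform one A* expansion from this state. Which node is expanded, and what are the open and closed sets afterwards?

step 1: expand (2,4) (f=5, h=3) → closed; open now [(0,3) g=1 f=7, (0,6) g=2 f=7, (1,3) g=2 f=7, (2,3) g=3 f=7, (2,5) g=3 f=5, (3,4) g=3 f=5]

expanded=(2,4); open=[(0,3) g=1 f=7, (0,6) g=2 f=7, (1,3) g=2 f=7, (2,3) g=3 f=7, (2,5) g=3 f=5, (3,4) g=3 f=5]; closed=[(0,4), (0,5), (1,4), (2,4)]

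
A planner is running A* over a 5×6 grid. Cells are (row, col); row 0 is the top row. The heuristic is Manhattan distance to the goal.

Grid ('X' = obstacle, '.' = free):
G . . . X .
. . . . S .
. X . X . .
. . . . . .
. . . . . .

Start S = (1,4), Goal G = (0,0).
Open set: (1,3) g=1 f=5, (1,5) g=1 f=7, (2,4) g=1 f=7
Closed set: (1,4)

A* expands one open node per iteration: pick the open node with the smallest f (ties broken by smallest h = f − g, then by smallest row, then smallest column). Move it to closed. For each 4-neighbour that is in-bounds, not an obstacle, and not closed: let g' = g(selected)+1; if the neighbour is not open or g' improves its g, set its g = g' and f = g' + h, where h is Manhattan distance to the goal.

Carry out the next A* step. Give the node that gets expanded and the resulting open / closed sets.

expanded=(1,3); open=[(0,3) g=2 f=5, (1,2) g=2 f=5, (1,5) g=1 f=7, (2,4) g=1 f=7]; closed=[(1,3), (1,4)]

step 1: expand (1,3) (f=5, h=4) → closed; open now [(0,3) g=2 f=5, (1,2) g=2 f=5, (1,5) g=1 f=7, (2,4) g=1 f=7]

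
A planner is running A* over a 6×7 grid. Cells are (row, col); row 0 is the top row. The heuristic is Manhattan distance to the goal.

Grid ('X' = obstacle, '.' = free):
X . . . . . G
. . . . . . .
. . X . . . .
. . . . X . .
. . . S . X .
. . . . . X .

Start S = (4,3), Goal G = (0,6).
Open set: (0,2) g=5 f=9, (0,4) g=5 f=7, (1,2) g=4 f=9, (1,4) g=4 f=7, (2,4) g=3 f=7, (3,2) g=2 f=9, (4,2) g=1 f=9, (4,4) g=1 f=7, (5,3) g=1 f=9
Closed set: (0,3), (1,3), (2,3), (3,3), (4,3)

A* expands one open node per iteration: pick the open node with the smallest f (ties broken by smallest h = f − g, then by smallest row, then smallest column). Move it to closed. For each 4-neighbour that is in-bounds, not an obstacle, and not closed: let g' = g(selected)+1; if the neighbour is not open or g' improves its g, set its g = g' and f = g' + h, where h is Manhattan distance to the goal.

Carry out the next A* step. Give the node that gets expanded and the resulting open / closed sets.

step 1: expand (0,4) (f=7, h=2) → closed; open now [(0,2) g=5 f=9, (0,5) g=6 f=7, (1,2) g=4 f=9, (1,4) g=4 f=7, (2,4) g=3 f=7, (3,2) g=2 f=9, (4,2) g=1 f=9, (4,4) g=1 f=7, (5,3) g=1 f=9]

expanded=(0,4); open=[(0,2) g=5 f=9, (0,5) g=6 f=7, (1,2) g=4 f=9, (1,4) g=4 f=7, (2,4) g=3 f=7, (3,2) g=2 f=9, (4,2) g=1 f=9, (4,4) g=1 f=7, (5,3) g=1 f=9]; closed=[(0,3), (0,4), (1,3), (2,3), (3,3), (4,3)]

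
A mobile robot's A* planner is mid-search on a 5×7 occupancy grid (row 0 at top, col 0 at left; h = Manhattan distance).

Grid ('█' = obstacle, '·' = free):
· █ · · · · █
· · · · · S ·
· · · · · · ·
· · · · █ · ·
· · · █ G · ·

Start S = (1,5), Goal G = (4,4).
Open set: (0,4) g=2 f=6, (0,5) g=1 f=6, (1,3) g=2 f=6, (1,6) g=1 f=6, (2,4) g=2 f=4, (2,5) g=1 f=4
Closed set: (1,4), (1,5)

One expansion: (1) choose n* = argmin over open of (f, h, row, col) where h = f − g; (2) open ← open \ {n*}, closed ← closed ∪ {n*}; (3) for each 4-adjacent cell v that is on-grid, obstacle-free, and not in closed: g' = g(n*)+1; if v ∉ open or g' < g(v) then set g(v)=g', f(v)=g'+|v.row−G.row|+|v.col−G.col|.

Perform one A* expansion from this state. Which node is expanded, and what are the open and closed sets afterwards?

step 1: expand (2,4) (f=4, h=2) → closed; open now [(0,4) g=2 f=6, (0,5) g=1 f=6, (1,3) g=2 f=6, (1,6) g=1 f=6, (2,3) g=3 f=6, (2,5) g=1 f=4]

expanded=(2,4); open=[(0,4) g=2 f=6, (0,5) g=1 f=6, (1,3) g=2 f=6, (1,6) g=1 f=6, (2,3) g=3 f=6, (2,5) g=1 f=4]; closed=[(1,4), (1,5), (2,4)]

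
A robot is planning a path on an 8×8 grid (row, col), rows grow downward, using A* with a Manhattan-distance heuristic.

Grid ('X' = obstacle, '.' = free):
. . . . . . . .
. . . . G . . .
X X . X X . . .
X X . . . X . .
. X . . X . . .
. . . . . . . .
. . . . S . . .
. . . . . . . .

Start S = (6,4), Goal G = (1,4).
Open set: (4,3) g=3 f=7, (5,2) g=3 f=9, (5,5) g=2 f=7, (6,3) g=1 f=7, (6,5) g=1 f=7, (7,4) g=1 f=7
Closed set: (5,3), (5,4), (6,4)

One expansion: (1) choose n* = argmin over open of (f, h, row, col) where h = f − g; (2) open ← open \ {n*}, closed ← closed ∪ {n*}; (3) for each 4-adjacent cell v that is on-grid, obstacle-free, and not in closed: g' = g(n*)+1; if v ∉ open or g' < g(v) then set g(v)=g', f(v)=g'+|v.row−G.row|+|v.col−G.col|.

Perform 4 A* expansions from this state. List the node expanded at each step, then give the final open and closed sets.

step 1: expand (4,3) (f=7, h=4) → closed; open now [(3,3) g=4 f=7, (4,2) g=4 f=9, (5,2) g=3 f=9, (5,5) g=2 f=7, (6,3) g=1 f=7, (6,5) g=1 f=7, (7,4) g=1 f=7]
step 2: expand (3,3) (f=7, h=3) → closed; open now [(3,2) g=5 f=9, (3,4) g=5 f=7, (4,2) g=4 f=9, (5,2) g=3 f=9, (5,5) g=2 f=7, (6,3) g=1 f=7, (6,5) g=1 f=7, (7,4) g=1 f=7]
step 3: expand (3,4) (f=7, h=2) → closed; open now [(3,2) g=5 f=9, (4,2) g=4 f=9, (5,2) g=3 f=9, (5,5) g=2 f=7, (6,3) g=1 f=7, (6,5) g=1 f=7, (7,4) g=1 f=7]
step 4: expand (5,5) (f=7, h=5) → closed; open now [(3,2) g=5 f=9, (4,2) g=4 f=9, (4,5) g=3 f=7, (5,2) g=3 f=9, (5,6) g=3 f=9, (6,3) g=1 f=7, (6,5) g=1 f=7, (7,4) g=1 f=7]

order=[(4,3) → (3,3) → (3,4) → (5,5)]; open=[(3,2) g=5 f=9, (4,2) g=4 f=9, (4,5) g=3 f=7, (5,2) g=3 f=9, (5,6) g=3 f=9, (6,3) g=1 f=7, (6,5) g=1 f=7, (7,4) g=1 f=7]; closed=[(3,3), (3,4), (4,3), (5,3), (5,4), (5,5), (6,4)]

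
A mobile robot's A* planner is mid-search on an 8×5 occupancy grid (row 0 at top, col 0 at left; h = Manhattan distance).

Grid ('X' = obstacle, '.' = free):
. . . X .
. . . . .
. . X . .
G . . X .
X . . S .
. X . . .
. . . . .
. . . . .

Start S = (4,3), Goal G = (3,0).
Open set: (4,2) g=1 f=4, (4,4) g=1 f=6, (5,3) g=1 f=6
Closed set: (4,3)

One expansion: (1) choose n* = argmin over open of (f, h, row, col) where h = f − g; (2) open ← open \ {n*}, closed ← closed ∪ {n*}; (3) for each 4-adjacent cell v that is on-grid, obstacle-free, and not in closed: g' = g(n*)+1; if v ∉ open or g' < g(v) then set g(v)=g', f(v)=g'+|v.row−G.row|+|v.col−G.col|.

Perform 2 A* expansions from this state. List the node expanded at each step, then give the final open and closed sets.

step 1: expand (4,2) (f=4, h=3) → closed; open now [(3,2) g=2 f=4, (4,1) g=2 f=4, (4,4) g=1 f=6, (5,2) g=2 f=6, (5,3) g=1 f=6]
step 2: expand (3,2) (f=4, h=2) → closed; open now [(3,1) g=3 f=4, (4,1) g=2 f=4, (4,4) g=1 f=6, (5,2) g=2 f=6, (5,3) g=1 f=6]

order=[(4,2) → (3,2)]; open=[(3,1) g=3 f=4, (4,1) g=2 f=4, (4,4) g=1 f=6, (5,2) g=2 f=6, (5,3) g=1 f=6]; closed=[(3,2), (4,2), (4,3)]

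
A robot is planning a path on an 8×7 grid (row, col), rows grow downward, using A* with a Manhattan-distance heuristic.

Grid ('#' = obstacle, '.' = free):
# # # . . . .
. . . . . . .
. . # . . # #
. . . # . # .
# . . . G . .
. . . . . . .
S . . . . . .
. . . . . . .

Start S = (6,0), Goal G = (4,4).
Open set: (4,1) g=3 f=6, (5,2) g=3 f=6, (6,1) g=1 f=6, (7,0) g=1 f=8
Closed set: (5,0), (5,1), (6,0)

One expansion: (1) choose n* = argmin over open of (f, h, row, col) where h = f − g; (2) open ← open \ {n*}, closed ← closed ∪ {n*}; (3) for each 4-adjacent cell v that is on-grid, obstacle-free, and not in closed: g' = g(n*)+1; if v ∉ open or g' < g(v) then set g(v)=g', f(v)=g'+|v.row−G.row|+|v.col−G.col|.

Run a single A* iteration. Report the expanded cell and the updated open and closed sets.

step 1: expand (4,1) (f=6, h=3) → closed; open now [(3,1) g=4 f=8, (4,2) g=4 f=6, (5,2) g=3 f=6, (6,1) g=1 f=6, (7,0) g=1 f=8]

expanded=(4,1); open=[(3,1) g=4 f=8, (4,2) g=4 f=6, (5,2) g=3 f=6, (6,1) g=1 f=6, (7,0) g=1 f=8]; closed=[(4,1), (5,0), (5,1), (6,0)]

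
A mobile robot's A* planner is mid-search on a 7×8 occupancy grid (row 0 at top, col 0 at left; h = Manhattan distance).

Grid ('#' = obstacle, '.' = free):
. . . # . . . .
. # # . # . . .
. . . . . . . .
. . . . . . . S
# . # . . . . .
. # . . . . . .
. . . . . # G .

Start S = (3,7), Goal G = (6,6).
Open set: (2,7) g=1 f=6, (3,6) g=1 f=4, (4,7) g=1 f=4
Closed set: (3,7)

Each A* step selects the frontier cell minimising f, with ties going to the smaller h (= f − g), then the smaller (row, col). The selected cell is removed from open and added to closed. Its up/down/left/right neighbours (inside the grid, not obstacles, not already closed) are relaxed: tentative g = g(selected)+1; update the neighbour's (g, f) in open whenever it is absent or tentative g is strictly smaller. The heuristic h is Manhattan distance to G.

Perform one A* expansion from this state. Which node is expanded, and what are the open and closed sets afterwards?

expanded=(3,6); open=[(2,6) g=2 f=6, (2,7) g=1 f=6, (3,5) g=2 f=6, (4,6) g=2 f=4, (4,7) g=1 f=4]; closed=[(3,6), (3,7)]

step 1: expand (3,6) (f=4, h=3) → closed; open now [(2,6) g=2 f=6, (2,7) g=1 f=6, (3,5) g=2 f=6, (4,6) g=2 f=4, (4,7) g=1 f=4]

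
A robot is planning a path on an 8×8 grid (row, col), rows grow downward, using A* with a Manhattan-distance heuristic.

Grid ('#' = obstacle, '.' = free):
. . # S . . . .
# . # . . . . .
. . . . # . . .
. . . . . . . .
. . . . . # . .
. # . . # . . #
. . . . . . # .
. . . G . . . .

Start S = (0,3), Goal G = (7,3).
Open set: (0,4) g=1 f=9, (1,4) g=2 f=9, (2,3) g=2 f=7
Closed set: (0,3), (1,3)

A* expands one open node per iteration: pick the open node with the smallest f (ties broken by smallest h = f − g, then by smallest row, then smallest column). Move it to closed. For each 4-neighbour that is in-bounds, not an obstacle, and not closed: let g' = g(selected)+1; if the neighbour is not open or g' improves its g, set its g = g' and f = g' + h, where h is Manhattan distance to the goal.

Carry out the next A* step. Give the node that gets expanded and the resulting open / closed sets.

step 1: expand (2,3) (f=7, h=5) → closed; open now [(0,4) g=1 f=9, (1,4) g=2 f=9, (2,2) g=3 f=9, (3,3) g=3 f=7]

expanded=(2,3); open=[(0,4) g=1 f=9, (1,4) g=2 f=9, (2,2) g=3 f=9, (3,3) g=3 f=7]; closed=[(0,3), (1,3), (2,3)]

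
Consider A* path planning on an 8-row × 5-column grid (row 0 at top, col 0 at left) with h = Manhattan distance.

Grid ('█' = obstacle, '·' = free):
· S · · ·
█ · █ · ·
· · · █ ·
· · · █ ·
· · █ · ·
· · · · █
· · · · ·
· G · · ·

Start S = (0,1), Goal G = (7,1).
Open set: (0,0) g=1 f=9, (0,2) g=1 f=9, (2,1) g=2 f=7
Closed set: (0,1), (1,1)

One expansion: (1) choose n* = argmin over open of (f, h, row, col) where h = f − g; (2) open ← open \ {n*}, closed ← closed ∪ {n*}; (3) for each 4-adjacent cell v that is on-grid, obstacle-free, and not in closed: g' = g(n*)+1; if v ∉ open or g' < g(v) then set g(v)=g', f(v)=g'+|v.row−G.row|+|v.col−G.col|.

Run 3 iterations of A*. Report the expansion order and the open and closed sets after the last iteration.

step 1: expand (2,1) (f=7, h=5) → closed; open now [(0,0) g=1 f=9, (0,2) g=1 f=9, (2,0) g=3 f=9, (2,2) g=3 f=9, (3,1) g=3 f=7]
step 2: expand (3,1) (f=7, h=4) → closed; open now [(0,0) g=1 f=9, (0,2) g=1 f=9, (2,0) g=3 f=9, (2,2) g=3 f=9, (3,0) g=4 f=9, (3,2) g=4 f=9, (4,1) g=4 f=7]
step 3: expand (4,1) (f=7, h=3) → closed; open now [(0,0) g=1 f=9, (0,2) g=1 f=9, (2,0) g=3 f=9, (2,2) g=3 f=9, (3,0) g=4 f=9, (3,2) g=4 f=9, (4,0) g=5 f=9, (5,1) g=5 f=7]

order=[(2,1) → (3,1) → (4,1)]; open=[(0,0) g=1 f=9, (0,2) g=1 f=9, (2,0) g=3 f=9, (2,2) g=3 f=9, (3,0) g=4 f=9, (3,2) g=4 f=9, (4,0) g=5 f=9, (5,1) g=5 f=7]; closed=[(0,1), (1,1), (2,1), (3,1), (4,1)]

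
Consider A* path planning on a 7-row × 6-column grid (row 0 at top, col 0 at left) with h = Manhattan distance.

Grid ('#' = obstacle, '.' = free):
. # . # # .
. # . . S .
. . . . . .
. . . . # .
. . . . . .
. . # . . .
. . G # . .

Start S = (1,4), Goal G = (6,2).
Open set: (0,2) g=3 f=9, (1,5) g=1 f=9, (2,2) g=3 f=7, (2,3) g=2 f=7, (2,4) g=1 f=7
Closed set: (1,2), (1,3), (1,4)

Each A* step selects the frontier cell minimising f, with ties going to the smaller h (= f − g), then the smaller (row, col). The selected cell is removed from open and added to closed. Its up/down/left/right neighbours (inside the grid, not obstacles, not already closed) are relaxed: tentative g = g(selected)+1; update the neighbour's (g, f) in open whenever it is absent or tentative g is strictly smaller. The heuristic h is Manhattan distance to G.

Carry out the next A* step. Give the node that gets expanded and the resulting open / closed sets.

expanded=(2,2); open=[(0,2) g=3 f=9, (1,5) g=1 f=9, (2,1) g=4 f=9, (2,3) g=2 f=7, (2,4) g=1 f=7, (3,2) g=4 f=7]; closed=[(1,2), (1,3), (1,4), (2,2)]

step 1: expand (2,2) (f=7, h=4) → closed; open now [(0,2) g=3 f=9, (1,5) g=1 f=9, (2,1) g=4 f=9, (2,3) g=2 f=7, (2,4) g=1 f=7, (3,2) g=4 f=7]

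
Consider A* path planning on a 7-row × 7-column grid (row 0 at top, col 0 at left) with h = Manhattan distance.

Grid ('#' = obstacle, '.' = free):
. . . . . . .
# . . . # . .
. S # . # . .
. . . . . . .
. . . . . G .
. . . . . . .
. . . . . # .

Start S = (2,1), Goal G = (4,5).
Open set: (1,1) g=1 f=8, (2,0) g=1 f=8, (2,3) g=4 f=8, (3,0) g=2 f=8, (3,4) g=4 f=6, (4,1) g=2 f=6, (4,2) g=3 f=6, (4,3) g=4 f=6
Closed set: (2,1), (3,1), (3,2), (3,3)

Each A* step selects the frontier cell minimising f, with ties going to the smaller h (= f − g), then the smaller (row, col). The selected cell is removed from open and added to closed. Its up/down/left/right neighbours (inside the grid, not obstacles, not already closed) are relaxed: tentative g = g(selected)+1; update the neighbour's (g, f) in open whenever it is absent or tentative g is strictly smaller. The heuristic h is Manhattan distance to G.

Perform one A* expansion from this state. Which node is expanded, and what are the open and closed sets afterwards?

expanded=(3,4); open=[(1,1) g=1 f=8, (2,0) g=1 f=8, (2,3) g=4 f=8, (3,0) g=2 f=8, (3,5) g=5 f=6, (4,1) g=2 f=6, (4,2) g=3 f=6, (4,3) g=4 f=6, (4,4) g=5 f=6]; closed=[(2,1), (3,1), (3,2), (3,3), (3,4)]

step 1: expand (3,4) (f=6, h=2) → closed; open now [(1,1) g=1 f=8, (2,0) g=1 f=8, (2,3) g=4 f=8, (3,0) g=2 f=8, (3,5) g=5 f=6, (4,1) g=2 f=6, (4,2) g=3 f=6, (4,3) g=4 f=6, (4,4) g=5 f=6]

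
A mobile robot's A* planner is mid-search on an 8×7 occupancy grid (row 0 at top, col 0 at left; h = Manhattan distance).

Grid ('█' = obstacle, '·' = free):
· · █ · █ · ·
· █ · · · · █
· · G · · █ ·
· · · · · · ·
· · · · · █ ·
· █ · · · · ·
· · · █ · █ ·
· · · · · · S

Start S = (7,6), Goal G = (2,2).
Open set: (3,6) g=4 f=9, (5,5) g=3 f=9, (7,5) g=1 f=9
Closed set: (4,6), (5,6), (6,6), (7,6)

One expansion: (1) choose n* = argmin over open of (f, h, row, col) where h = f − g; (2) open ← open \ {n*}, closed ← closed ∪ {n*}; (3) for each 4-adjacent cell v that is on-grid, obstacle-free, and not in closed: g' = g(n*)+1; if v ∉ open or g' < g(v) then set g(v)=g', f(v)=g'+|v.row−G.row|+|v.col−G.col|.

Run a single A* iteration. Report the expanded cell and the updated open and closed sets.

expanded=(3,6); open=[(2,6) g=5 f=9, (3,5) g=5 f=9, (5,5) g=3 f=9, (7,5) g=1 f=9]; closed=[(3,6), (4,6), (5,6), (6,6), (7,6)]

step 1: expand (3,6) (f=9, h=5) → closed; open now [(2,6) g=5 f=9, (3,5) g=5 f=9, (5,5) g=3 f=9, (7,5) g=1 f=9]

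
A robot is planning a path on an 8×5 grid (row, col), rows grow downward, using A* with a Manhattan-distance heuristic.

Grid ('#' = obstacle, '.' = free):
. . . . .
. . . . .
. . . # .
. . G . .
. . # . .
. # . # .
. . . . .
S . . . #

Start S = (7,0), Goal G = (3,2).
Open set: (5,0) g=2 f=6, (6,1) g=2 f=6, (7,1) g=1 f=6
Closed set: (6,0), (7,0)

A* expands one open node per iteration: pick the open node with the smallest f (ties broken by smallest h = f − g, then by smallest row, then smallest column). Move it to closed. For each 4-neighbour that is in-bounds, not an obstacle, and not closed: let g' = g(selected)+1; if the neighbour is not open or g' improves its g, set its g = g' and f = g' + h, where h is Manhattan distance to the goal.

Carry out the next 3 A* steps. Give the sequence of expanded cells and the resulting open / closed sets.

step 1: expand (5,0) (f=6, h=4) → closed; open now [(4,0) g=3 f=6, (6,1) g=2 f=6, (7,1) g=1 f=6]
step 2: expand (4,0) (f=6, h=3) → closed; open now [(3,0) g=4 f=6, (4,1) g=4 f=6, (6,1) g=2 f=6, (7,1) g=1 f=6]
step 3: expand (3,0) (f=6, h=2) → closed; open now [(2,0) g=5 f=8, (3,1) g=5 f=6, (4,1) g=4 f=6, (6,1) g=2 f=6, (7,1) g=1 f=6]

order=[(5,0) → (4,0) → (3,0)]; open=[(2,0) g=5 f=8, (3,1) g=5 f=6, (4,1) g=4 f=6, (6,1) g=2 f=6, (7,1) g=1 f=6]; closed=[(3,0), (4,0), (5,0), (6,0), (7,0)]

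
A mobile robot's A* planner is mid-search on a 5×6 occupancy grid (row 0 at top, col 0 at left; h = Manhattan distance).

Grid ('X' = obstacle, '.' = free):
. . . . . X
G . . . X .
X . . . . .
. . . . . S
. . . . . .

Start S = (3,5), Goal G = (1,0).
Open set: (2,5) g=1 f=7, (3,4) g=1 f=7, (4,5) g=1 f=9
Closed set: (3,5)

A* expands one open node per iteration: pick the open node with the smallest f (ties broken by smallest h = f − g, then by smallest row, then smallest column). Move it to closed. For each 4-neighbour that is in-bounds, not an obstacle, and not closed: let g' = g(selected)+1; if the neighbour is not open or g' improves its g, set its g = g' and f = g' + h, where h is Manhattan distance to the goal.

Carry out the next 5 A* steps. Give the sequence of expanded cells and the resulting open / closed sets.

step 1: expand (2,5) (f=7, h=6) → closed; open now [(1,5) g=2 f=7, (2,4) g=2 f=7, (3,4) g=1 f=7, (4,5) g=1 f=9]
step 2: expand (1,5) (f=7, h=5) → closed; open now [(2,4) g=2 f=7, (3,4) g=1 f=7, (4,5) g=1 f=9]
step 3: expand (2,4) (f=7, h=5) → closed; open now [(2,3) g=3 f=7, (3,4) g=1 f=7, (4,5) g=1 f=9]
step 4: expand (2,3) (f=7, h=4) → closed; open now [(1,3) g=4 f=7, (2,2) g=4 f=7, (3,3) g=4 f=9, (3,4) g=1 f=7, (4,5) g=1 f=9]
step 5: expand (1,3) (f=7, h=3) → closed; open now [(0,3) g=5 f=9, (1,2) g=5 f=7, (2,2) g=4 f=7, (3,3) g=4 f=9, (3,4) g=1 f=7, (4,5) g=1 f=9]

order=[(2,5) → (1,5) → (2,4) → (2,3) → (1,3)]; open=[(0,3) g=5 f=9, (1,2) g=5 f=7, (2,2) g=4 f=7, (3,3) g=4 f=9, (3,4) g=1 f=7, (4,5) g=1 f=9]; closed=[(1,3), (1,5), (2,3), (2,4), (2,5), (3,5)]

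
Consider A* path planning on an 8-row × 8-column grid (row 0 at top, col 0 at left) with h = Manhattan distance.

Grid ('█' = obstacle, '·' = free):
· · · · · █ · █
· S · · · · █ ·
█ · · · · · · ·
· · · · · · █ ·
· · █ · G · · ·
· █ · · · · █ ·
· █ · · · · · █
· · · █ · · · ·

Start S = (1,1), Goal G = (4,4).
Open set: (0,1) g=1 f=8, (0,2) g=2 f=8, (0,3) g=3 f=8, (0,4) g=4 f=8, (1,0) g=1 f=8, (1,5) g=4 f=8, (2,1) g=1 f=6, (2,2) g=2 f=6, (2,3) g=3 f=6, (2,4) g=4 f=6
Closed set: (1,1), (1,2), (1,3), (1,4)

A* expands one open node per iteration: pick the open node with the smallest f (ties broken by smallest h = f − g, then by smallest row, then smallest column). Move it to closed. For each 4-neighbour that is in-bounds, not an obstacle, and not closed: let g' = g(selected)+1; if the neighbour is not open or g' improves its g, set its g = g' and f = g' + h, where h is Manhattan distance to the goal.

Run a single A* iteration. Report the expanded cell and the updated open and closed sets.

expanded=(2,4); open=[(0,1) g=1 f=8, (0,2) g=2 f=8, (0,3) g=3 f=8, (0,4) g=4 f=8, (1,0) g=1 f=8, (1,5) g=4 f=8, (2,1) g=1 f=6, (2,2) g=2 f=6, (2,3) g=3 f=6, (2,5) g=5 f=8, (3,4) g=5 f=6]; closed=[(1,1), (1,2), (1,3), (1,4), (2,4)]

step 1: expand (2,4) (f=6, h=2) → closed; open now [(0,1) g=1 f=8, (0,2) g=2 f=8, (0,3) g=3 f=8, (0,4) g=4 f=8, (1,0) g=1 f=8, (1,5) g=4 f=8, (2,1) g=1 f=6, (2,2) g=2 f=6, (2,3) g=3 f=6, (2,5) g=5 f=8, (3,4) g=5 f=6]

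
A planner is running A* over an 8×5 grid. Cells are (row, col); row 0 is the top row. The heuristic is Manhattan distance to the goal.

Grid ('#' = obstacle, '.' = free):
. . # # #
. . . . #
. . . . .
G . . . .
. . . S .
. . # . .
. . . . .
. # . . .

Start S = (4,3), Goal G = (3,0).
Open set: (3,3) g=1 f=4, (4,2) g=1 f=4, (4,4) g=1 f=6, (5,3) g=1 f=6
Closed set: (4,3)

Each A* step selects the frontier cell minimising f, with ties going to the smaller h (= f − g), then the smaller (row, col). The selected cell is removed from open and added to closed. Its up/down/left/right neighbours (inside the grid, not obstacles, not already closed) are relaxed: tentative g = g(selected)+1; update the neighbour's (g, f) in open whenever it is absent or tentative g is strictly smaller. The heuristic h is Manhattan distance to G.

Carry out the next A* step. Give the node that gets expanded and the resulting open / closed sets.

step 1: expand (3,3) (f=4, h=3) → closed; open now [(2,3) g=2 f=6, (3,2) g=2 f=4, (3,4) g=2 f=6, (4,2) g=1 f=4, (4,4) g=1 f=6, (5,3) g=1 f=6]

expanded=(3,3); open=[(2,3) g=2 f=6, (3,2) g=2 f=4, (3,4) g=2 f=6, (4,2) g=1 f=4, (4,4) g=1 f=6, (5,3) g=1 f=6]; closed=[(3,3), (4,3)]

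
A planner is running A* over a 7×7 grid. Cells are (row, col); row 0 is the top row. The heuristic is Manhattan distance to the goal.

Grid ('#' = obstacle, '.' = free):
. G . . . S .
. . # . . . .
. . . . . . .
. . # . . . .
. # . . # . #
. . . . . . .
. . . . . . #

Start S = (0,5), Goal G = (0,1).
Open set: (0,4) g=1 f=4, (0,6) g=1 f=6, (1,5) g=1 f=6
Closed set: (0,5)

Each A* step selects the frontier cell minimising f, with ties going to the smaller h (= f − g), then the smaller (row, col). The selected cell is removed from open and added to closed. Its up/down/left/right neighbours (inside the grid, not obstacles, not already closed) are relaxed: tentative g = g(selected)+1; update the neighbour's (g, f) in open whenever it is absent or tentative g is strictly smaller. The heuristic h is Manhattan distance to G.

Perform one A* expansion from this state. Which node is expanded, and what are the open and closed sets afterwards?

expanded=(0,4); open=[(0,3) g=2 f=4, (0,6) g=1 f=6, (1,4) g=2 f=6, (1,5) g=1 f=6]; closed=[(0,4), (0,5)]

step 1: expand (0,4) (f=4, h=3) → closed; open now [(0,3) g=2 f=4, (0,6) g=1 f=6, (1,4) g=2 f=6, (1,5) g=1 f=6]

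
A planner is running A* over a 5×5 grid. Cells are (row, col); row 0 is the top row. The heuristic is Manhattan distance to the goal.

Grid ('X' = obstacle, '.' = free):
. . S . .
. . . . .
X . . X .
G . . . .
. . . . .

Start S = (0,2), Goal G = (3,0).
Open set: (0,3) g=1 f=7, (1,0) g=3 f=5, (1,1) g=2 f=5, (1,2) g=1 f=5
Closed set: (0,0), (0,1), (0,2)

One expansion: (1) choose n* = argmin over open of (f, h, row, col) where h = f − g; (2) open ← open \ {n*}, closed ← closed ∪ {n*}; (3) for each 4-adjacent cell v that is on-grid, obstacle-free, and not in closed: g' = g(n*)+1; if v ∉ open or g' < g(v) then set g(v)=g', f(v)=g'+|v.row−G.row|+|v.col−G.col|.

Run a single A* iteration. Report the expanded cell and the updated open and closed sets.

step 1: expand (1,0) (f=5, h=2) → closed; open now [(0,3) g=1 f=7, (1,1) g=2 f=5, (1,2) g=1 f=5]

expanded=(1,0); open=[(0,3) g=1 f=7, (1,1) g=2 f=5, (1,2) g=1 f=5]; closed=[(0,0), (0,1), (0,2), (1,0)]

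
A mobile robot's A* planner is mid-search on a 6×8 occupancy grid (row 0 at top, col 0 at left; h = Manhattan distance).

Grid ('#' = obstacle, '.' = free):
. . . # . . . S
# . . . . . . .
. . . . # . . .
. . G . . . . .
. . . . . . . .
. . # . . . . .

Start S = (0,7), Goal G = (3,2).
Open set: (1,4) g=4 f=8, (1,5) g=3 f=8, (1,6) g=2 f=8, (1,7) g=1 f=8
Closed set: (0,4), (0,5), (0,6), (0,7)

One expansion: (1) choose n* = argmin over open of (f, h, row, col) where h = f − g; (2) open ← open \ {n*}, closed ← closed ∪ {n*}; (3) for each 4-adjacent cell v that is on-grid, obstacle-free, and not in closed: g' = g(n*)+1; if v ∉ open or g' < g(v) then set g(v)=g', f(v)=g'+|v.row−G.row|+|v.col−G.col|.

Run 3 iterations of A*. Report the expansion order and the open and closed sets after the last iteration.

step 1: expand (1,4) (f=8, h=4) → closed; open now [(1,3) g=5 f=8, (1,5) g=3 f=8, (1,6) g=2 f=8, (1,7) g=1 f=8]
step 2: expand (1,3) (f=8, h=3) → closed; open now [(1,2) g=6 f=8, (1,5) g=3 f=8, (1,6) g=2 f=8, (1,7) g=1 f=8, (2,3) g=6 f=8]
step 3: expand (1,2) (f=8, h=2) → closed; open now [(0,2) g=7 f=10, (1,1) g=7 f=10, (1,5) g=3 f=8, (1,6) g=2 f=8, (1,7) g=1 f=8, (2,2) g=7 f=8, (2,3) g=6 f=8]

order=[(1,4) → (1,3) → (1,2)]; open=[(0,2) g=7 f=10, (1,1) g=7 f=10, (1,5) g=3 f=8, (1,6) g=2 f=8, (1,7) g=1 f=8, (2,2) g=7 f=8, (2,3) g=6 f=8]; closed=[(0,4), (0,5), (0,6), (0,7), (1,2), (1,3), (1,4)]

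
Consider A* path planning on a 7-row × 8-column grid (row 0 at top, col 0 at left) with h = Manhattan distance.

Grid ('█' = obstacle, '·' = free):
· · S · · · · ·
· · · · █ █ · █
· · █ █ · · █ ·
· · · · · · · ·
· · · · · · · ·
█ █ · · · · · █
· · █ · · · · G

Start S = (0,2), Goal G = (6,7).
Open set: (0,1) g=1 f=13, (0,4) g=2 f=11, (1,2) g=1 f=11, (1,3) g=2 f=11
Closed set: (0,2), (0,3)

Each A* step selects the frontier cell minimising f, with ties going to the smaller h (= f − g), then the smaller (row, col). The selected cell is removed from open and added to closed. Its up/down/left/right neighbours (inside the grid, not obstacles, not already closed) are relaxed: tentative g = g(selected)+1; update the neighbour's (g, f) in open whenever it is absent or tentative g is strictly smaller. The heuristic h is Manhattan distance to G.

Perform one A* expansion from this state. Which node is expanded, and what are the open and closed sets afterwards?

expanded=(0,4); open=[(0,1) g=1 f=13, (0,5) g=3 f=11, (1,2) g=1 f=11, (1,3) g=2 f=11]; closed=[(0,2), (0,3), (0,4)]

step 1: expand (0,4) (f=11, h=9) → closed; open now [(0,1) g=1 f=13, (0,5) g=3 f=11, (1,2) g=1 f=11, (1,3) g=2 f=11]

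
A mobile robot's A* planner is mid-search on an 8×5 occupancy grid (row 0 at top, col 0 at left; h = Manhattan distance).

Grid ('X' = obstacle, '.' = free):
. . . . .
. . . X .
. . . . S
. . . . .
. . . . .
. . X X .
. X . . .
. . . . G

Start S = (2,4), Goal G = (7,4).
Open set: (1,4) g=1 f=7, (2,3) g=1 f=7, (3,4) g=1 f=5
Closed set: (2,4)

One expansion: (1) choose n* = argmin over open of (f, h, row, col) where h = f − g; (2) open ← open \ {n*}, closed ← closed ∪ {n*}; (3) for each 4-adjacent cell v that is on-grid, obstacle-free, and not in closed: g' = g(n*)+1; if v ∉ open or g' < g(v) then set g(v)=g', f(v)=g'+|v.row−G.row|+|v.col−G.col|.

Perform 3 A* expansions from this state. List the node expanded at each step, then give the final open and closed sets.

order=[(3,4) → (4,4) → (5,4)]; open=[(1,4) g=1 f=7, (2,3) g=1 f=7, (3,3) g=2 f=7, (4,3) g=3 f=7, (6,4) g=4 f=5]; closed=[(2,4), (3,4), (4,4), (5,4)]

step 1: expand (3,4) (f=5, h=4) → closed; open now [(1,4) g=1 f=7, (2,3) g=1 f=7, (3,3) g=2 f=7, (4,4) g=2 f=5]
step 2: expand (4,4) (f=5, h=3) → closed; open now [(1,4) g=1 f=7, (2,3) g=1 f=7, (3,3) g=2 f=7, (4,3) g=3 f=7, (5,4) g=3 f=5]
step 3: expand (5,4) (f=5, h=2) → closed; open now [(1,4) g=1 f=7, (2,3) g=1 f=7, (3,3) g=2 f=7, (4,3) g=3 f=7, (6,4) g=4 f=5]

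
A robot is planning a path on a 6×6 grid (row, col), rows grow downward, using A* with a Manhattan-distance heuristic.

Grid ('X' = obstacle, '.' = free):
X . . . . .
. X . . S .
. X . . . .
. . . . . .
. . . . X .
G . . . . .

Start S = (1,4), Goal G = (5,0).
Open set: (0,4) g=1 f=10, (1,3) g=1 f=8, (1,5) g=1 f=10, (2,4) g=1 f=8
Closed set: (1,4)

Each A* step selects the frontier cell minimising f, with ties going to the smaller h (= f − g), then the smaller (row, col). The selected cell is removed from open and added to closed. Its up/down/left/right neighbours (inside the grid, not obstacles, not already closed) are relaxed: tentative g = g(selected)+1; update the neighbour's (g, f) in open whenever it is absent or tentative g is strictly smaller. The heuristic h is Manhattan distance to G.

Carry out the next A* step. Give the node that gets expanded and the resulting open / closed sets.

expanded=(1,3); open=[(0,3) g=2 f=10, (0,4) g=1 f=10, (1,2) g=2 f=8, (1,5) g=1 f=10, (2,3) g=2 f=8, (2,4) g=1 f=8]; closed=[(1,3), (1,4)]

step 1: expand (1,3) (f=8, h=7) → closed; open now [(0,3) g=2 f=10, (0,4) g=1 f=10, (1,2) g=2 f=8, (1,5) g=1 f=10, (2,3) g=2 f=8, (2,4) g=1 f=8]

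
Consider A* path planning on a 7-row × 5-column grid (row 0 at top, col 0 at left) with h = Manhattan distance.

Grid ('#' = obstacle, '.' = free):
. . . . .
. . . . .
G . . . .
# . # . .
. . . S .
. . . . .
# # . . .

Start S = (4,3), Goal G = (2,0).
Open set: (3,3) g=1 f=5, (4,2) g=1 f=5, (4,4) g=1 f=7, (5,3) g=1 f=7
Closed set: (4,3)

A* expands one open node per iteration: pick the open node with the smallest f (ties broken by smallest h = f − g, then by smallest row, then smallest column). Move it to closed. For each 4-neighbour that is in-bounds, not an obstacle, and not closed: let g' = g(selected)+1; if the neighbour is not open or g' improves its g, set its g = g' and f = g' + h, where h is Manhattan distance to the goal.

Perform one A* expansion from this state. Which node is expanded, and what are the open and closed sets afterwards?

expanded=(3,3); open=[(2,3) g=2 f=5, (3,4) g=2 f=7, (4,2) g=1 f=5, (4,4) g=1 f=7, (5,3) g=1 f=7]; closed=[(3,3), (4,3)]

step 1: expand (3,3) (f=5, h=4) → closed; open now [(2,3) g=2 f=5, (3,4) g=2 f=7, (4,2) g=1 f=5, (4,4) g=1 f=7, (5,3) g=1 f=7]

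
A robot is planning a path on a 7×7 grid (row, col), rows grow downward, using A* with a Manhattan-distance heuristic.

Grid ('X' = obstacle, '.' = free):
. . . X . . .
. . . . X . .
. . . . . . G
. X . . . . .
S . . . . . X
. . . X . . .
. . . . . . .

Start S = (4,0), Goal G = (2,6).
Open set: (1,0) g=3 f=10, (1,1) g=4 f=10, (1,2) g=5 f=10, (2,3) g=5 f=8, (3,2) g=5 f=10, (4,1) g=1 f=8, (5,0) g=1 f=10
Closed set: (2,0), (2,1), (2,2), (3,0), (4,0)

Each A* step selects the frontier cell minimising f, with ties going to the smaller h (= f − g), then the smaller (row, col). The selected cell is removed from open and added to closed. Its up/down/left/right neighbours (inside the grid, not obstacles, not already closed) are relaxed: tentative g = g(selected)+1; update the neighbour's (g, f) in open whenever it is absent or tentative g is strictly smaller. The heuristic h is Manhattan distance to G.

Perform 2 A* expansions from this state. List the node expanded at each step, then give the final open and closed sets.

order=[(2,3) → (2,4)]; open=[(1,0) g=3 f=10, (1,1) g=4 f=10, (1,2) g=5 f=10, (1,3) g=6 f=10, (2,5) g=7 f=8, (3,2) g=5 f=10, (3,3) g=6 f=10, (3,4) g=7 f=10, (4,1) g=1 f=8, (5,0) g=1 f=10]; closed=[(2,0), (2,1), (2,2), (2,3), (2,4), (3,0), (4,0)]

step 1: expand (2,3) (f=8, h=3) → closed; open now [(1,0) g=3 f=10, (1,1) g=4 f=10, (1,2) g=5 f=10, (1,3) g=6 f=10, (2,4) g=6 f=8, (3,2) g=5 f=10, (3,3) g=6 f=10, (4,1) g=1 f=8, (5,0) g=1 f=10]
step 2: expand (2,4) (f=8, h=2) → closed; open now [(1,0) g=3 f=10, (1,1) g=4 f=10, (1,2) g=5 f=10, (1,3) g=6 f=10, (2,5) g=7 f=8, (3,2) g=5 f=10, (3,3) g=6 f=10, (3,4) g=7 f=10, (4,1) g=1 f=8, (5,0) g=1 f=10]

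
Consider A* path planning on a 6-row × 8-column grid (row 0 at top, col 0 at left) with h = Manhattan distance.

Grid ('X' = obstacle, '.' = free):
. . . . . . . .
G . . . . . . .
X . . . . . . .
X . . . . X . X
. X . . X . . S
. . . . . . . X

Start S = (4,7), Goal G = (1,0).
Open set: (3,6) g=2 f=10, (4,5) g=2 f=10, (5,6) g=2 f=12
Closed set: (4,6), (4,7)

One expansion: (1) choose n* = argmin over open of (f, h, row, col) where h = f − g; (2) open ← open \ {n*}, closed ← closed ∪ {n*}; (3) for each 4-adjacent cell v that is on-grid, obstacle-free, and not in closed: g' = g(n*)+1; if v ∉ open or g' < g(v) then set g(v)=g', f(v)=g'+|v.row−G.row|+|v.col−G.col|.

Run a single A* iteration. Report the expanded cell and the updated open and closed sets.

step 1: expand (3,6) (f=10, h=8) → closed; open now [(2,6) g=3 f=10, (4,5) g=2 f=10, (5,6) g=2 f=12]

expanded=(3,6); open=[(2,6) g=3 f=10, (4,5) g=2 f=10, (5,6) g=2 f=12]; closed=[(3,6), (4,6), (4,7)]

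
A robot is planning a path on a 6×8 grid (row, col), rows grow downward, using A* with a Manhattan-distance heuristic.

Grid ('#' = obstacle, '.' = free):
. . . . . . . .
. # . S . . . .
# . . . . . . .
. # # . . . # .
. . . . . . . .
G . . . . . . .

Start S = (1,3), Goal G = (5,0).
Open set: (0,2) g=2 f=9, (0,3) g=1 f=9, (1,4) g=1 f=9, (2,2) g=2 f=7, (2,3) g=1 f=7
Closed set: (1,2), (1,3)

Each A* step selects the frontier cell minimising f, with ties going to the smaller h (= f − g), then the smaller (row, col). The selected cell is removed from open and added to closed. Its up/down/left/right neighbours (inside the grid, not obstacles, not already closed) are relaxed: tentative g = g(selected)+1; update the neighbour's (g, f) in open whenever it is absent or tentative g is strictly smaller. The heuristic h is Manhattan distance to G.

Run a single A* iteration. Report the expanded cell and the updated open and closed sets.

step 1: expand (2,2) (f=7, h=5) → closed; open now [(0,2) g=2 f=9, (0,3) g=1 f=9, (1,4) g=1 f=9, (2,1) g=3 f=7, (2,3) g=1 f=7]

expanded=(2,2); open=[(0,2) g=2 f=9, (0,3) g=1 f=9, (1,4) g=1 f=9, (2,1) g=3 f=7, (2,3) g=1 f=7]; closed=[(1,2), (1,3), (2,2)]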